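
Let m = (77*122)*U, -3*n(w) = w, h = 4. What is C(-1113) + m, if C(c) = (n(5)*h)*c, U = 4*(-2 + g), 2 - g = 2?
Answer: -67732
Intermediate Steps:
g = 0 (g = 2 - 1*2 = 2 - 2 = 0)
n(w) = -w/3
U = -8 (U = 4*(-2 + 0) = 4*(-2) = -8)
C(c) = -20*c/3 (C(c) = (-1/3*5*4)*c = (-5/3*4)*c = -20*c/3)
m = -75152 (m = (77*122)*(-8) = 9394*(-8) = -75152)
C(-1113) + m = -20/3*(-1113) - 75152 = 7420 - 75152 = -67732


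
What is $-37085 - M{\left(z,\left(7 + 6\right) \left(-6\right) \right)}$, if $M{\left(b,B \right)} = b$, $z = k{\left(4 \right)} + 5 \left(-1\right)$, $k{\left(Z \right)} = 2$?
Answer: $-37082$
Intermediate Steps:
$z = -3$ ($z = 2 + 5 \left(-1\right) = 2 - 5 = -3$)
$-37085 - M{\left(z,\left(7 + 6\right) \left(-6\right) \right)} = -37085 - -3 = -37085 + 3 = -37082$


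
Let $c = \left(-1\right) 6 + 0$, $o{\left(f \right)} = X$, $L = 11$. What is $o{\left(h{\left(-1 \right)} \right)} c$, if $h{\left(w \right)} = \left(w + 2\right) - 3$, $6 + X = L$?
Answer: $-30$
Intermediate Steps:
$X = 5$ ($X = -6 + 11 = 5$)
$h{\left(w \right)} = -1 + w$ ($h{\left(w \right)} = \left(2 + w\right) - 3 = -1 + w$)
$o{\left(f \right)} = 5$
$c = -6$ ($c = -6 + 0 = -6$)
$o{\left(h{\left(-1 \right)} \right)} c = 5 \left(-6\right) = -30$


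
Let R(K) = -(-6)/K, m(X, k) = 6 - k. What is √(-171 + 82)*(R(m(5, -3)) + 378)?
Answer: 1136*I*√89/3 ≈ 3572.3*I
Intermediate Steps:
R(K) = 6/K
√(-171 + 82)*(R(m(5, -3)) + 378) = √(-171 + 82)*(6/(6 - 1*(-3)) + 378) = √(-89)*(6/(6 + 3) + 378) = (I*√89)*(6/9 + 378) = (I*√89)*(6*(⅑) + 378) = (I*√89)*(⅔ + 378) = (I*√89)*(1136/3) = 1136*I*√89/3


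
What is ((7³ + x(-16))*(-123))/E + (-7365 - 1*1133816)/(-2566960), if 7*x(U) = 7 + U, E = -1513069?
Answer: 12842039864783/27187913201680 ≈ 0.47234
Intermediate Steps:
x(U) = 1 + U/7 (x(U) = (7 + U)/7 = 1 + U/7)
((7³ + x(-16))*(-123))/E + (-7365 - 1*1133816)/(-2566960) = ((7³ + (1 + (⅐)*(-16)))*(-123))/(-1513069) + (-7365 - 1*1133816)/(-2566960) = ((343 + (1 - 16/7))*(-123))*(-1/1513069) + (-7365 - 1133816)*(-1/2566960) = ((343 - 9/7)*(-123))*(-1/1513069) - 1141181*(-1/2566960) = ((2392/7)*(-123))*(-1/1513069) + 1141181/2566960 = -294216/7*(-1/1513069) + 1141181/2566960 = 294216/10591483 + 1141181/2566960 = 12842039864783/27187913201680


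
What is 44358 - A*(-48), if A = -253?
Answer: 32214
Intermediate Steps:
44358 - A*(-48) = 44358 - (-253)*(-48) = 44358 - 1*12144 = 44358 - 12144 = 32214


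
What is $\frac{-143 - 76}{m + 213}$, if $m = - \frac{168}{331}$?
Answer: $- \frac{24163}{23445} \approx -1.0306$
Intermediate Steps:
$m = - \frac{168}{331}$ ($m = \left(-168\right) \frac{1}{331} = - \frac{168}{331} \approx -0.50755$)
$\frac{-143 - 76}{m + 213} = \frac{-143 - 76}{- \frac{168}{331} + 213} = - \frac{219}{\frac{70335}{331}} = \left(-219\right) \frac{331}{70335} = - \frac{24163}{23445}$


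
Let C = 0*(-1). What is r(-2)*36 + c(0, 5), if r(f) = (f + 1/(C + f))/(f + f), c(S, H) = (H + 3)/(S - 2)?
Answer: 37/2 ≈ 18.500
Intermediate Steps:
C = 0
c(S, H) = (3 + H)/(-2 + S)
r(f) = (f + 1/f)/(2*f) (r(f) = (f + 1/(0 + f))/(f + f) = (f + 1/f)/((2*f)) = (f + 1/f)*(1/(2*f)) = (f + 1/f)/(2*f))
r(-2)*36 + c(0, 5) = ((½)*(1 + (-2)²)/(-2)²)*36 + (3 + 5)/(-2 + 0) = ((½)*(¼)*(1 + 4))*36 + 8/(-2) = ((½)*(¼)*5)*36 - ½*8 = (5/8)*36 - 4 = 45/2 - 4 = 37/2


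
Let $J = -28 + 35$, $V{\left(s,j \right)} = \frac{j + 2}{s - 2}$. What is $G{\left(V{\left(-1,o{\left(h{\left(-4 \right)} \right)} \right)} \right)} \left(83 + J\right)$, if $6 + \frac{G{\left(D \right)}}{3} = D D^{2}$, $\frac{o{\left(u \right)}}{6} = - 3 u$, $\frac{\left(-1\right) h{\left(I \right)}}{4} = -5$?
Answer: $458825500$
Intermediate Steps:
$h{\left(I \right)} = 20$ ($h{\left(I \right)} = \left(-4\right) \left(-5\right) = 20$)
$o{\left(u \right)} = - 18 u$ ($o{\left(u \right)} = 6 \left(- 3 u\right) = - 18 u$)
$V{\left(s,j \right)} = \frac{2 + j}{-2 + s}$
$J = 7$
$G{\left(D \right)} = -18 + 3 D^{3}$ ($G{\left(D \right)} = -18 + 3 D D^{2} = -18 + 3 D^{3}$)
$G{\left(V{\left(-1,o{\left(h{\left(-4 \right)} \right)} \right)} \right)} \left(83 + J\right) = \left(-18 + 3 \left(\frac{2 - 360}{-2 - 1}\right)^{3}\right) \left(83 + 7\right) = \left(-18 + 3 \left(\frac{2 - 360}{-3}\right)^{3}\right) 90 = \left(-18 + 3 \left(\left(- \frac{1}{3}\right) \left(-358\right)\right)^{3}\right) 90 = \left(-18 + 3 \left(\frac{358}{3}\right)^{3}\right) 90 = \left(-18 + 3 \cdot \frac{45882712}{27}\right) 90 = \left(-18 + \frac{45882712}{9}\right) 90 = \frac{45882550}{9} \cdot 90 = 458825500$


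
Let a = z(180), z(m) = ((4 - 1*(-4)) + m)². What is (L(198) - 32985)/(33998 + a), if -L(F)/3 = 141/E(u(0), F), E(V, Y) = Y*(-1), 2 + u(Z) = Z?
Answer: -725623/1525524 ≈ -0.47566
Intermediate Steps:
z(m) = (8 + m)² (z(m) = ((4 + 4) + m)² = (8 + m)²)
a = 35344 (a = (8 + 180)² = 188² = 35344)
u(Z) = -2 + Z
E(V, Y) = -Y
L(F) = 423/F (L(F) = -423/((-F)) = -423*(-1/F) = -(-423)/F = 423/F)
(L(198) - 32985)/(33998 + a) = (423/198 - 32985)/(33998 + 35344) = (423*(1/198) - 32985)/69342 = (47/22 - 32985)*(1/69342) = -725623/22*1/69342 = -725623/1525524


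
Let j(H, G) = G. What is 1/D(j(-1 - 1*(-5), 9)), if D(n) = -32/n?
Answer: -9/32 ≈ -0.28125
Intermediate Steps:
1/D(j(-1 - 1*(-5), 9)) = 1/(-32/9) = -9/32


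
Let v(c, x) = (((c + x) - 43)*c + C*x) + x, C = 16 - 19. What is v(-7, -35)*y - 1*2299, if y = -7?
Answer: -6954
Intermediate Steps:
C = -3
v(c, x) = -2*x + c*(-43 + c + x) (v(c, x) = (((c + x) - 43)*c - 3*x) + x = ((-43 + c + x)*c - 3*x) + x = (c*(-43 + c + x) - 3*x) + x = (-3*x + c*(-43 + c + x)) + x = -2*x + c*(-43 + c + x))
v(-7, -35)*y - 1*2299 = ((-7)² - 43*(-7) - 2*(-35) - 7*(-35))*(-7) - 1*2299 = (49 + 301 + 70 + 245)*(-7) - 2299 = 665*(-7) - 2299 = -4655 - 2299 = -6954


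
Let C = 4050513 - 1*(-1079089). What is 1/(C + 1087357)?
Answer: 1/6216959 ≈ 1.6085e-7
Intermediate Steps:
C = 5129602 (C = 4050513 + 1079089 = 5129602)
1/(C + 1087357) = 1/(5129602 + 1087357) = 1/6216959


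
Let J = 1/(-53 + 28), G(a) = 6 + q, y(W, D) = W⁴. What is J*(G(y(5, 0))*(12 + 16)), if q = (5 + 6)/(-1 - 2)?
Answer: -196/75 ≈ -2.6133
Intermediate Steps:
q = -11/3 (q = 11/(-3) = 11*(-⅓) = -11/3 ≈ -3.6667)
G(a) = 7/3 (G(a) = 6 - 11/3 = 7/3)
J = -1/25 (J = 1/(-25) = -1/25 ≈ -0.040000)
J*(G(y(5, 0))*(12 + 16)) = -7*(12 + 16)/75 = -7*28/75 = -1/25*196/3 = -196/75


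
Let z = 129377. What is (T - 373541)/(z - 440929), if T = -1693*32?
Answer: 427717/311552 ≈ 1.3729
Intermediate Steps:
T = -54176
(T - 373541)/(z - 440929) = (-54176 - 373541)/(129377 - 440929) = -427717/(-311552) = -427717*(-1/311552) = 427717/311552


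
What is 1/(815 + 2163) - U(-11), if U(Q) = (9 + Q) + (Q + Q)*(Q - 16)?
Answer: -1762975/2978 ≈ -592.00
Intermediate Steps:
U(Q) = 9 + Q + 2*Q*(-16 + Q) (U(Q) = (9 + Q) + (2*Q)*(-16 + Q) = (9 + Q) + 2*Q*(-16 + Q) = 9 + Q + 2*Q*(-16 + Q))
1/(815 + 2163) - U(-11) = 1/(815 + 2163) - (9 - 31*(-11) + 2*(-11)²) = 1/2978 - (9 + 341 + 2*121) = 1/2978 - (9 + 341 + 242) = 1/2978 - 1*592 = 1/2978 - 592 = -1762975/2978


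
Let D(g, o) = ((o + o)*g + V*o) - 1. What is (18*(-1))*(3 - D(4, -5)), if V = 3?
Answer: -1062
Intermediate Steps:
D(g, o) = -1 + 3*o + 2*g*o (D(g, o) = ((o + o)*g + 3*o) - 1 = ((2*o)*g + 3*o) - 1 = (2*g*o + 3*o) - 1 = (3*o + 2*g*o) - 1 = -1 + 3*o + 2*g*o)
(18*(-1))*(3 - D(4, -5)) = (18*(-1))*(3 - (-1 + 3*(-5) + 2*4*(-5))) = -18*(3 - (-1 - 15 - 40)) = -18*(3 - 1*(-56)) = -18*(3 + 56) = -18*59 = -1062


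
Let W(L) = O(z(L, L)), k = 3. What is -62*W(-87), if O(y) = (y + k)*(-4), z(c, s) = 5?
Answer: 1984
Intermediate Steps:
O(y) = -12 - 4*y (O(y) = (y + 3)*(-4) = (3 + y)*(-4) = -12 - 4*y)
W(L) = -32 (W(L) = -12 - 4*5 = -12 - 20 = -32)
-62*W(-87) = -62*(-32) = 1984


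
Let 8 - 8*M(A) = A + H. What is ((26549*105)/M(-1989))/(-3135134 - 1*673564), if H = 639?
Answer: -265490/61573951 ≈ -0.0043117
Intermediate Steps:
M(A) = -631/8 - A/8 (M(A) = 1 - (A + 639)/8 = 1 - (639 + A)/8 = 1 + (-639/8 - A/8) = -631/8 - A/8)
((26549*105)/M(-1989))/(-3135134 - 1*673564) = ((26549*105)/(-631/8 - ⅛*(-1989)))/(-3135134 - 1*673564) = (2787645/(-631/8 + 1989/8))/(-3135134 - 673564) = (2787645/(679/4))/(-3808698) = (2787645*(4/679))*(-1/3808698) = (1592940/97)*(-1/3808698) = -265490/61573951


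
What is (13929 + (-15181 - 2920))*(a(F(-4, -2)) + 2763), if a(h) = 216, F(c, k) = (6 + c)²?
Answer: -12428388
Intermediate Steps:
(13929 + (-15181 - 2920))*(a(F(-4, -2)) + 2763) = (13929 + (-15181 - 2920))*(216 + 2763) = (13929 - 18101)*2979 = -4172*2979 = -12428388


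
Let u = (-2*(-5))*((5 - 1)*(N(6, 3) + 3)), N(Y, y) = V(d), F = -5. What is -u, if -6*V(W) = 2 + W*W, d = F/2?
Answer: -65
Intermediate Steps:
d = -5/2 ≈ -2.5000
V(W) = -⅓ - W²/6 (V(W) = -(2 + W*W)/6 = -(2 + W²)/6 = -⅓ - W²/6)
N(Y, y) = -11/8 (N(Y, y) = -⅓ - (-5/2)²/6 = -⅓ - ⅙*25/4 = -⅓ - 25/24 = -11/8)
u = 65 (u = (-2*(-5))*((5 - 1)*(-11/8 + 3)) = 10*(4*(13/8)) = 10*(13/2) = 65)
-u = -1*65 = -65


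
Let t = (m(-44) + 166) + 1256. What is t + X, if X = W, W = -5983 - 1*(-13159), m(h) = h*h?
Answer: 10534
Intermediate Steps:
m(h) = h²
W = 7176 (W = -5983 + 13159 = 7176)
t = 3358 (t = ((-44)² + 166) + 1256 = (1936 + 166) + 1256 = 2102 + 1256 = 3358)
X = 7176
t + X = 3358 + 7176 = 10534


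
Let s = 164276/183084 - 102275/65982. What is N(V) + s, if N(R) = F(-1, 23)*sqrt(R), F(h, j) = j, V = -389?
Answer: -657138089/1006687374 + 23*I*sqrt(389) ≈ -0.65277 + 453.63*I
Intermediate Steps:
s = -657138089/1006687374 (s = 164276*(1/183084) - 102275*1/65982 = 41069/45771 - 102275/65982 = -657138089/1006687374 ≈ -0.65277)
N(R) = 23*sqrt(R)
N(V) + s = 23*sqrt(-389) - 657138089/1006687374 = 23*(I*sqrt(389)) - 657138089/1006687374 = 23*I*sqrt(389) - 657138089/1006687374 = -657138089/1006687374 + 23*I*sqrt(389)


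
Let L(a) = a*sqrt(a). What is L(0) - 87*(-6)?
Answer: 522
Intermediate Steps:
L(a) = a**(3/2)
L(0) - 87*(-6) = 0**(3/2) - 87*(-6) = 0 + 522 = 522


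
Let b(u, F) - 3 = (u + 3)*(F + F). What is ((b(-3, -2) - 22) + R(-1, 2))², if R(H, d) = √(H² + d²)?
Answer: (19 - √5)² ≈ 281.03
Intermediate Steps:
b(u, F) = 3 + 2*F*(3 + u) (b(u, F) = 3 + (u + 3)*(F + F) = 3 + (3 + u)*(2*F) = 3 + 2*F*(3 + u))
((b(-3, -2) - 22) + R(-1, 2))² = (((3 + 6*(-2) + 2*(-2)*(-3)) - 22) + √((-1)² + 2²))² = (((3 - 12 + 12) - 22) + √(1 + 4))² = ((3 - 22) + √5)² = (-19 + √5)²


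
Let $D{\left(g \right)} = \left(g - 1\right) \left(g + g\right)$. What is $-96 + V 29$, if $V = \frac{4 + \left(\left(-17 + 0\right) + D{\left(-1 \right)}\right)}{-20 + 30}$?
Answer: $- \frac{1221}{10} \approx -122.1$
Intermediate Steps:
$D{\left(g \right)} = 2 g \left(-1 + g\right)$ ($D{\left(g \right)} = \left(-1 + g\right) 2 g = 2 g \left(-1 + g\right)$)
$V = - \frac{9}{10}$ ($V = \frac{4 + \left(\left(-17 + 0\right) + 2 \left(-1\right) \left(-1 - 1\right)\right)}{-20 + 30} = \frac{4 - \left(17 + 2 \left(-2\right)\right)}{10} = \left(4 + \left(-17 + 4\right)\right) \frac{1}{10} = \left(4 - 13\right) \frac{1}{10} = \left(-9\right) \frac{1}{10} = - \frac{9}{10} \approx -0.9$)
$-96 + V 29 = -96 - \frac{261}{10} = - \frac{1221}{10}$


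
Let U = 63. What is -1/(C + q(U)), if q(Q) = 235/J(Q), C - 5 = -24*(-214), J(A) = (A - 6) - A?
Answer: -6/30611 ≈ -0.00019601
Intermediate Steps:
J(A) = -6 (J(A) = (-6 + A) - A = -6)
C = 5141 (C = 5 - 24*(-214) = 5 + 5136 = 5141)
q(Q) = -235/6 (q(Q) = 235/(-6) = 235*(-⅙) = -235/6)
-1/(C + q(U)) = -1/(5141 - 235/6) = -1/30611/6 = -1*6/30611 = -6/30611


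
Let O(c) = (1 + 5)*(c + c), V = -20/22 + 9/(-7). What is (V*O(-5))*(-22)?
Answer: -20280/7 ≈ -2897.1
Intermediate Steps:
V = -169/77 (V = -20*1/22 + 9*(-⅐) = -10/11 - 9/7 = -169/77 ≈ -2.1948)
O(c) = 12*c (O(c) = 6*(2*c) = 12*c)
(V*O(-5))*(-22) = -2028*(-5)/77*(-22) = -169/77*(-60)*(-22) = (10140/77)*(-22) = -20280/7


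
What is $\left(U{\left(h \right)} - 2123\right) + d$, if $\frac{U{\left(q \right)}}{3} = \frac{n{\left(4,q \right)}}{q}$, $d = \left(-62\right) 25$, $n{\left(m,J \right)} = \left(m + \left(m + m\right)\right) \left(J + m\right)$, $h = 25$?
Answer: $- \frac{90781}{25} \approx -3631.2$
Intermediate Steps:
$n{\left(m,J \right)} = 3 m \left(J + m\right)$ ($n{\left(m,J \right)} = \left(m + 2 m\right) \left(J + m\right) = 3 m \left(J + m\right)$)
$d = -1550$
$U{\left(q \right)} = \frac{3 \left(48 + 12 q\right)}{q}$ ($U{\left(q \right)} = 3 \frac{3 \cdot 4 \left(q + 4\right)}{q} = 3 \frac{3 \cdot 4 \left(4 + q\right)}{q} = 3 \frac{48 + 12 q}{q} = \frac{3 \left(48 + 12 q\right)}{q}$)
$\left(U{\left(h \right)} - 2123\right) + d = \left(\left(36 + \frac{144}{25}\right) - 2123\right) - 1550 = \left(\frac{1044}{25} - 2123\right) - 1550 = - \frac{52031}{25} - 1550 = - \frac{90781}{25}$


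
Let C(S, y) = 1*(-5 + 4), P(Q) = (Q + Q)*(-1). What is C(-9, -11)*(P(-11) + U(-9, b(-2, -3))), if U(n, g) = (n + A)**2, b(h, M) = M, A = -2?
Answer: -143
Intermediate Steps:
P(Q) = -2*Q (P(Q) = (2*Q)*(-1) = -2*Q)
C(S, y) = -1 (C(S, y) = 1*(-1) = -1)
U(n, g) = (-2 + n)**2 (U(n, g) = (n - 2)**2 = (-2 + n)**2)
C(-9, -11)*(P(-11) + U(-9, b(-2, -3))) = -(-2*(-11) + (-2 - 9)**2) = -(22 + (-11)**2) = -(22 + 121) = -1*143 = -143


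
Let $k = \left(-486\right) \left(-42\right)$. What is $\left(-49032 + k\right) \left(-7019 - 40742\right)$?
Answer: $1366919820$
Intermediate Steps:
$k = 20412$
$\left(-49032 + k\right) \left(-7019 - 40742\right) = \left(-49032 + 20412\right) \left(-7019 - 40742\right) = \left(-28620\right) \left(-47761\right) = 1366919820$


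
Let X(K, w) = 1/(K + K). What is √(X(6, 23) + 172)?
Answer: √6195/6 ≈ 13.118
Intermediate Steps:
X(K, w) = 1/(2*K)
√(X(6, 23) + 172) = √((½)/6 + 172) = √((½)*(⅙) + 172) = √(1/12 + 172) = √(2065/12) = √6195/6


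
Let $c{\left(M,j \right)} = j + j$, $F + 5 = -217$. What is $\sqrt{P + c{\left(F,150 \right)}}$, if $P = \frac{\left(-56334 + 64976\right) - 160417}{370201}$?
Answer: $\frac{5 \sqrt{9717975589}}{28477} \approx 17.309$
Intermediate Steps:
$F = -222$ ($F = -5 - 217 = -222$)
$c{\left(M,j \right)} = 2 j$
$P = - \frac{11675}{28477}$ ($P = \left(8642 - 160417\right) \frac{1}{370201} = \left(-151775\right) \frac{1}{370201} = - \frac{11675}{28477} \approx -0.40998$)
$\sqrt{P + c{\left(F,150 \right)}} = \sqrt{- \frac{11675}{28477} + 2 \cdot 150} = \sqrt{- \frac{11675}{28477} + 300} = \sqrt{\frac{8531425}{28477}} = \frac{5 \sqrt{9717975589}}{28477}$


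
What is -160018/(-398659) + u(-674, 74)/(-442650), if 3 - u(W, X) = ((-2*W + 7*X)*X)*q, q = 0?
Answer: 23610257241/58822135450 ≈ 0.40138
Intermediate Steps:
u(W, X) = 3 (u(W, X) = 3 - (-2*W + 7*X)*X*0 = 3 - X*(-2*W + 7*X)*0 = 3 - 1*0 = 3 + 0 = 3)
-160018/(-398659) + u(-674, 74)/(-442650) = -160018/(-398659) + 3/(-442650) = -160018*(-1/398659) + 3*(-1/442650) = 160018/398659 - 1/147550 = 23610257241/58822135450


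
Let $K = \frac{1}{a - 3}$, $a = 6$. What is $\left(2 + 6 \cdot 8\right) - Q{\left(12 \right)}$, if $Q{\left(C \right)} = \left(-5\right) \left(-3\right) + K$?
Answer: $\frac{104}{3} \approx 34.667$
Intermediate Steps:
$K = \frac{1}{3}$ ($K = \frac{1}{6 - 3} = \frac{1}{3} \approx 0.33333$)
$Q{\left(C \right)} = \frac{46}{3}$ ($Q{\left(C \right)} = \left(-5\right) \left(-3\right) + \frac{1}{3} = 15 + \frac{1}{3} = \frac{46}{3}$)
$\left(2 + 6 \cdot 8\right) - Q{\left(12 \right)} = \left(2 + 6 \cdot 8\right) - \frac{46}{3} = \left(2 + 48\right) - \frac{46}{3} = 50 - \frac{46}{3} = \frac{104}{3}$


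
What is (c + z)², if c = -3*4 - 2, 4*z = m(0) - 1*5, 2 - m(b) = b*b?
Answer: 3481/16 ≈ 217.56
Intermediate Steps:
m(b) = 2 - b² (m(b) = 2 - b*b = 2 - b²)
z = -¾ (z = ((2 - 1*0²) - 1*5)/4 = ((2 - 1*0) - 5)/4 = ((2 + 0) - 5)/4 = (2 - 5)/4 = (¼)*(-3) = -¾ ≈ -0.75000)
c = -14 (c = -12 - 2 = -14)
(c + z)² = (-14 - ¾)² = (-59/4)² = 3481/16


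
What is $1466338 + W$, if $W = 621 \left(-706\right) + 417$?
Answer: $1028329$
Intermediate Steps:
$W = -438009$ ($W = -438426 + 417 = -438009$)
$1466338 + W = 1466338 - 438009 = 1028329$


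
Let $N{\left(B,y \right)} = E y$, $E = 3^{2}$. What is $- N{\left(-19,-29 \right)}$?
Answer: $261$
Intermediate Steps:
$E = 9$
$N{\left(B,y \right)} = 9 y$
$- N{\left(-19,-29 \right)} = - 9 \left(-29\right) = \left(-1\right) \left(-261\right) = 261$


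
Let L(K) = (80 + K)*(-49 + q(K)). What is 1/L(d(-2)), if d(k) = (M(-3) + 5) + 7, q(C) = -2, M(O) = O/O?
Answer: -1/4743 ≈ -0.00021084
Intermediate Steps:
M(O) = 1
d(k) = 13 (d(k) = (1 + 5) + 7 = 6 + 7 = 13)
L(K) = -4080 - 51*K (L(K) = (80 + K)*(-49 - 2) = (80 + K)*(-51) = -4080 - 51*K)
1/L(d(-2)) = 1/(-4080 - 51*13) = 1/(-4080 - 663) = 1/(-4743) = -1/4743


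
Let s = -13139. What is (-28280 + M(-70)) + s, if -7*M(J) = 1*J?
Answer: -41409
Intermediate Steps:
M(J) = -J/7
(-28280 + M(-70)) + s = (-28280 - 1/7*(-70)) - 13139 = (-28280 + 10) - 13139 = -28270 - 13139 = -41409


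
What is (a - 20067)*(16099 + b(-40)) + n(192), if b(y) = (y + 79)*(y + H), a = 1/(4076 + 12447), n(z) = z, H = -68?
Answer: -3941334232064/16523 ≈ -2.3854e+8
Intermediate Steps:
a = 1/16523 ≈ 6.0522e-5
b(y) = (-68 + y)*(79 + y) (b(y) = (y + 79)*(y - 68) = (79 + y)*(-68 + y) = (-68 + y)*(79 + y))
(a - 20067)*(16099 + b(-40)) + n(192) = (1/16523 - 20067)*(16099 + (-5372 + (-40)² + 11*(-40))) + 192 = -331567040*(16099 + (-5372 + 1600 - 440))/16523 + 192 = -331567040*(16099 - 4212)/16523 + 192 = -331567040/16523*11887 + 192 = -3941337404480/16523 + 192 = -3941334232064/16523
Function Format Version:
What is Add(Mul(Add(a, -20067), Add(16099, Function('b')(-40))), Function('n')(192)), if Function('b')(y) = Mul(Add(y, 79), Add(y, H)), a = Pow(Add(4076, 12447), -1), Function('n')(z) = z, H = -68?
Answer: Rational(-3941334232064, 16523) ≈ -2.3854e+8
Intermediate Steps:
a = Rational(1, 16523) (a = Pow(16523, -1) = Rational(1, 16523) ≈ 6.0522e-5)
Function('b')(y) = Mul(Add(-68, y), Add(79, y)) (Function('b')(y) = Mul(Add(y, 79), Add(y, -68)) = Mul(Add(79, y), Add(-68, y)) = Mul(Add(-68, y), Add(79, y)))
Add(Mul(Add(a, -20067), Add(16099, Function('b')(-40))), Function('n')(192)) = Add(Mul(Add(Rational(1, 16523), -20067), Add(16099, Add(-5372, Pow(-40, 2), Mul(11, -40)))), 192) = Add(Mul(Rational(-331567040, 16523), Add(16099, Add(-5372, 1600, -440))), 192) = Add(Mul(Rational(-331567040, 16523), Add(16099, -4212)), 192) = Add(Mul(Rational(-331567040, 16523), 11887), 192) = Add(Rational(-3941337404480, 16523), 192) = Rational(-3941334232064, 16523)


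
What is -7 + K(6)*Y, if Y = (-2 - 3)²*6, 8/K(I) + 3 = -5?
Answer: -157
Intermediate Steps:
K(I) = -1 (K(I) = 8/(-3 - 5) = 8/(-8) = 8*(-⅛) = -1)
Y = 150 (Y = (-5)²*6 = 25*6 = 150)
-7 + K(6)*Y = -7 - 1*150 = -7 - 150 = -157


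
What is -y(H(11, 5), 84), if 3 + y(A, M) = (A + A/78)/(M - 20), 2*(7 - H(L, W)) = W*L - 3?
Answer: 16477/4992 ≈ 3.3007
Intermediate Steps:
H(L, W) = 17/2 - L*W/2 (H(L, W) = 7 - (W*L - 3)/2 = 7 - (L*W - 3)/2 = 7 - (-3 + L*W)/2 = 7 + (3/2 - L*W/2) = 17/2 - L*W/2)
y(A, M) = -3 + 79*A/(78*(-20 + M)) (y(A, M) = -3 + (A + A/78)/(M - 20) = -3 + (A + A*(1/78))/(-20 + M) = -3 + (A + A/78)/(-20 + M) = -3 + (79*A/78)/(-20 + M) = -3 + 79*A/(78*(-20 + M)))
-y(H(11, 5), 84) = -(4680 - 234*84 + 79*(17/2 - ½*11*5))/(78*(-20 + 84)) = -(4680 - 19656 + 79*(17/2 - 55/2))/(78*64) = -(4680 - 19656 + 79*(-19))/(78*64) = -(4680 - 19656 - 1501)/(78*64) = -(-16477)/(78*64) = -1*(-16477/4992) = 16477/4992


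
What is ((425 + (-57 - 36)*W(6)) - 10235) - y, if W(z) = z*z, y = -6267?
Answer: -6891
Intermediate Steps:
W(z) = z²
((425 + (-57 - 36)*W(6)) - 10235) - y = ((425 + (-57 - 36)*6²) - 10235) - 1*(-6267) = ((425 - 93*36) - 10235) + 6267 = ((425 - 3348) - 10235) + 6267 = (-2923 - 10235) + 6267 = -13158 + 6267 = -6891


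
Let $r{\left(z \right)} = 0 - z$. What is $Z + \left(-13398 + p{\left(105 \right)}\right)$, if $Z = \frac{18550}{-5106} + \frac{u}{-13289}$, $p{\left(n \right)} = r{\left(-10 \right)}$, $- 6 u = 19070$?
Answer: $- \frac{454327367186}{33926817} \approx -13391.0$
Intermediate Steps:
$u = - \frac{9535}{3}$ ($u = \left(- \frac{1}{6}\right) 19070 = - \frac{9535}{3} \approx -3178.3$)
$r{\left(z \right)} = - z$
$p{\left(n \right)} = 10$ ($p{\left(n \right)} = \left(-1\right) \left(-10\right) = 10$)
$Z = - \frac{115141190}{33926817}$ ($Z = \frac{18550}{-5106} - \frac{9535}{3 \left(-13289\right)} = 18550 \left(- \frac{1}{5106}\right) - - \frac{9535}{39867} = - \frac{9275}{2553} + \frac{9535}{39867} = - \frac{115141190}{33926817} \approx -3.3938$)
$Z + \left(-13398 + p{\left(105 \right)}\right) = - \frac{115141190}{33926817} + \left(-13398 + 10\right) = - \frac{115141190}{33926817} - 13388 = - \frac{454327367186}{33926817}$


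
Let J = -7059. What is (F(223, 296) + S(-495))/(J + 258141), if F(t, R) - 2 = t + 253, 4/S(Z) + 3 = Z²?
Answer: 29280130/15380153451 ≈ 0.0019038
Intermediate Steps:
S(Z) = 4/(-3 + Z²)
F(t, R) = 255 + t (F(t, R) = 2 + (t + 253) = 2 + (253 + t) = 255 + t)
(F(223, 296) + S(-495))/(J + 258141) = ((255 + 223) + 4/(-3 + (-495)²))/(-7059 + 258141) = (478 + 4/(-3 + 245025))/251082 = (478 + 4/245022)*(1/251082) = (478 + 4*(1/245022))*(1/251082) = (478 + 2/122511)*(1/251082) = (58560260/122511)*(1/251082) = 29280130/15380153451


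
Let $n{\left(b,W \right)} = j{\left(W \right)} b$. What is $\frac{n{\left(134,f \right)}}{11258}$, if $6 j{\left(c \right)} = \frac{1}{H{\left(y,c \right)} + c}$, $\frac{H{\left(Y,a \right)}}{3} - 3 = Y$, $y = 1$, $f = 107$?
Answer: $\frac{67}{4019106} \approx 1.667 \cdot 10^{-5}$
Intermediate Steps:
$H{\left(Y,a \right)} = 9 + 3 Y$
$j{\left(c \right)} = \frac{1}{6 \left(12 + c\right)}$ ($j{\left(c \right)} = \frac{1}{6 \left(\left(9 + 3 \cdot 1\right) + c\right)} = \frac{1}{6 \left(\left(9 + 3\right) + c\right)} = \frac{1}{6 \left(12 + c\right)}$)
$n{\left(b,W \right)} = \frac{b}{6 \left(12 + W\right)}$ ($n{\left(b,W \right)} = \frac{1}{6 \left(12 + W\right)} b = \frac{b}{6 \left(12 + W\right)}$)
$\frac{n{\left(134,f \right)}}{11258} = \frac{\frac{1}{6} \cdot 134 \frac{1}{12 + 107}}{11258} = \frac{1}{6} \cdot 134 \cdot \frac{1}{119} \cdot \frac{1}{11258} = \frac{67}{357} \cdot \frac{1}{11258} = \frac{67}{4019106}$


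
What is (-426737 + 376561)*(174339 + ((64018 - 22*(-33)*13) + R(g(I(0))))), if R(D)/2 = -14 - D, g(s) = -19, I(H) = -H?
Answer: -12433863680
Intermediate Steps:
R(D) = -28 - 2*D (R(D) = 2*(-14 - D) = -28 - 2*D)
(-426737 + 376561)*(174339 + ((64018 - 22*(-33)*13) + R(g(I(0))))) = (-426737 + 376561)*(174339 + ((64018 - 22*(-33)*13) + (-28 - 2*(-19)))) = -50176*(174339 + ((64018 + 726*13) + (-28 + 38))) = -50176*(174339 + ((64018 + 9438) + 10)) = -50176*(174339 + (73456 + 10)) = -50176*(174339 + 73466) = -50176*247805 = -12433863680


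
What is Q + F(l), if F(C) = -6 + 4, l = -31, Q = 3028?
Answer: 3026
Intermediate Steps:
F(C) = -2
Q + F(l) = 3028 - 2 = 3026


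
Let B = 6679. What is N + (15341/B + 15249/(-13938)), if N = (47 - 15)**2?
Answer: 1383160615/1349158 ≈ 1025.2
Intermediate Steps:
N = 1024 (N = 32**2 = 1024)
N + (15341/B + 15249/(-13938)) = 1024 + (15341/6679 + 15249/(-13938)) = 1024 + (15341*(1/6679) + 15249*(-1/13938)) = 1024 + (15341/6679 - 221/202) = 1024 + 1622823/1349158 = 1383160615/1349158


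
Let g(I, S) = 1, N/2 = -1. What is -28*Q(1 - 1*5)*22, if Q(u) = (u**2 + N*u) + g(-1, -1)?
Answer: -15400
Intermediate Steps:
N = -2 (N = 2*(-1) = -2)
Q(u) = 1 + u**2 - 2*u (Q(u) = (u**2 - 2*u) + 1 = 1 + u**2 - 2*u)
-28*Q(1 - 1*5)*22 = -28*(1 + (1 - 1*5)**2 - 2*(1 - 1*5))*22 = -28*(1 + (1 - 5)**2 - 2*(1 - 5))*22 = -28*(1 + (-4)**2 - 2*(-4))*22 = -28*(1 + 16 + 8)*22 = -28*25*22 = -700*22 = -15400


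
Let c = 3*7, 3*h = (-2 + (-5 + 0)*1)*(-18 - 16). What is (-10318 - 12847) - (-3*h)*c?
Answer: -18167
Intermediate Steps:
h = 238/3 (h = ((-2 + (-5 + 0)*1)*(-18 - 16))/3 = ((-2 - 5*1)*(-34))/3 = ((-2 - 5)*(-34))/3 = (-7*(-34))/3 = (⅓)*238 = 238/3 ≈ 79.333)
c = 21
(-10318 - 12847) - (-3*h)*c = (-10318 - 12847) - (-3*238/3)*21 = -23165 - (-238)*21 = -23165 - 1*(-4998) = -23165 + 4998 = -18167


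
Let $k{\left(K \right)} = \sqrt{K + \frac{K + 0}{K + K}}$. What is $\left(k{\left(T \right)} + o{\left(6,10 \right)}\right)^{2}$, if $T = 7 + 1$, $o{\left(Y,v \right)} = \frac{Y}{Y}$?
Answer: $\frac{19}{2} + \sqrt{34} \approx 15.331$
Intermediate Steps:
$o{\left(Y,v \right)} = 1$
$T = 8$
$k{\left(K \right)} = \sqrt{\frac{1}{2} + K}$ ($k{\left(K \right)} = \sqrt{K + \frac{K}{2 K}} = \sqrt{K + K \frac{1}{2 K}} = \sqrt{K + \frac{1}{2}} = \sqrt{\frac{1}{2} + K}$)
$\left(k{\left(T \right)} + o{\left(6,10 \right)}\right)^{2} = \left(\frac{\sqrt{2 + 4 \cdot 8}}{2} + 1\right)^{2} = \left(\frac{\sqrt{2 + 32}}{2} + 1\right)^{2} = \left(\frac{\sqrt{34}}{2} + 1\right)^{2} = \left(1 + \frac{\sqrt{34}}{2}\right)^{2}$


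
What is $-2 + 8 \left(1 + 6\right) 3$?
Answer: $166$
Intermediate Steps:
$-2 + 8 \left(1 + 6\right) 3 = -2 + 8 \cdot 7 \cdot 3 = -2 + 8 \cdot 21 = -2 + 168 = 166$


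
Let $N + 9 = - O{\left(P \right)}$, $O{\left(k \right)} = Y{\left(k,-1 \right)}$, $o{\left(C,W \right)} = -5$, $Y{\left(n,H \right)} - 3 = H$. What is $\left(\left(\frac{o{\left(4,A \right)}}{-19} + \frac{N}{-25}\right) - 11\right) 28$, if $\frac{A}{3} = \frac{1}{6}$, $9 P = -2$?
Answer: $- \frac{136948}{475} \approx -288.31$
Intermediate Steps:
$P = - \frac{2}{9}$ ($P = \frac{1}{9} \left(-2\right) = - \frac{2}{9} \approx -0.22222$)
$Y{\left(n,H \right)} = 3 + H$
$A = \frac{1}{2}$ ($A = \frac{3}{6} = 3 \cdot \frac{1}{6} = \frac{1}{2} \approx 0.5$)
$O{\left(k \right)} = 2$ ($O{\left(k \right)} = 3 - 1 = 2$)
$N = -11$ ($N = -9 - 2 = -11$)
$\left(\left(\frac{o{\left(4,A \right)}}{-19} + \frac{N}{-25}\right) - 11\right) 28 = \left(\left(- \frac{5}{-19} - \frac{11}{-25}\right) - 11\right) 28 = \left(\left(\left(-5\right) \left(- \frac{1}{19}\right) - - \frac{11}{25}\right) - 11\right) 28 = \left(\left(\frac{5}{19} + \frac{11}{25}\right) - 11\right) 28 = \left(\frac{334}{475} - 11\right) 28 = \left(- \frac{4891}{475}\right) 28 = - \frac{136948}{475}$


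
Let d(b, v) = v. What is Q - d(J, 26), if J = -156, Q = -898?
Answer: -924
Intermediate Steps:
Q - d(J, 26) = -898 - 1*26 = -898 - 26 = -924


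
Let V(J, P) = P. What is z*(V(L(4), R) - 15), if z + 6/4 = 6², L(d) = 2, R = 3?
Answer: -414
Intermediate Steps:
z = 69/2 (z = -3/2 + 6² = -3/2 + 36 = 69/2 ≈ 34.500)
z*(V(L(4), R) - 15) = 69*(3 - 15)/2 = (69/2)*(-12) = -414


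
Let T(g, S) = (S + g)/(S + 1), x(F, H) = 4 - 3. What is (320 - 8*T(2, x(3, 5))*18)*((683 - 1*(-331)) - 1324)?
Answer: -32240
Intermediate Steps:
x(F, H) = 1
T(g, S) = (S + g)/(1 + S)
(320 - 8*T(2, x(3, 5))*18)*((683 - 1*(-331)) - 1324) = (320 - 8*(1 + 2)/(1 + 1)*18)*((683 - 1*(-331)) - 1324) = (320 - 8*3/2*18)*((683 + 331) - 1324) = (320 - 4*3*18)*(1014 - 1324) = (320 - 8*3/2*18)*(-310) = (320 - 12*18)*(-310) = (320 - 216)*(-310) = 104*(-310) = -32240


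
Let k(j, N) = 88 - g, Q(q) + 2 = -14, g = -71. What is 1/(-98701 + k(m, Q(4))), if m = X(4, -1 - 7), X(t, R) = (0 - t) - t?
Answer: -1/98542 ≈ -1.0148e-5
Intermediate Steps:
Q(q) = -16 (Q(q) = -2 - 14 = -16)
X(t, R) = -2*t (X(t, R) = -t - t = -2*t)
m = -8 (m = -2*4 = -8)
k(j, N) = 159 (k(j, N) = 88 - 1*(-71) = 88 + 71 = 159)
1/(-98701 + k(m, Q(4))) = 1/(-98701 + 159) = 1/(-98542) = -1/98542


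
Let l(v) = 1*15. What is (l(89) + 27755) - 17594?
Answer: 10176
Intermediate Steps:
l(v) = 15
(l(89) + 27755) - 17594 = (15 + 27755) - 17594 = 27770 - 17594 = 10176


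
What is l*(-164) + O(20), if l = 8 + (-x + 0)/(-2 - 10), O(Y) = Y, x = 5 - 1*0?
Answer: -4081/3 ≈ -1360.3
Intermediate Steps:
x = 5 (x = 5 + 0 = 5)
l = 101/12 (l = 8 + (-1*5 + 0)/(-2 - 10) = 8 + (-5 + 0)/(-12) = 8 - 1/12*(-5) = 8 + 5/12 = 101/12 ≈ 8.4167)
l*(-164) + O(20) = (101/12)*(-164) + 20 = -4141/3 + 20 = -4081/3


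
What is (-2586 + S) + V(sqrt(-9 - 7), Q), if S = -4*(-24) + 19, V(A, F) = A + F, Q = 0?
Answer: -2471 + 4*I ≈ -2471.0 + 4.0*I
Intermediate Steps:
S = 115 (S = 96 + 19 = 115)
(-2586 + S) + V(sqrt(-9 - 7), Q) = (-2586 + 115) + (sqrt(-9 - 7) + 0) = -2471 + (sqrt(-16) + 0) = -2471 + (4*I + 0) = -2471 + 4*I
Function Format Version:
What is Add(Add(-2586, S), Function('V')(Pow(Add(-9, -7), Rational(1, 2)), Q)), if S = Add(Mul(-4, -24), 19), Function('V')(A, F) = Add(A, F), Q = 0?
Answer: Add(-2471, Mul(4, I)) ≈ Add(-2471.0, Mul(4.0000, I))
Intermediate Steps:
S = 115 (S = Add(96, 19) = 115)
Add(Add(-2586, S), Function('V')(Pow(Add(-9, -7), Rational(1, 2)), Q)) = Add(Add(-2586, 115), Add(Pow(Add(-9, -7), Rational(1, 2)), 0)) = Add(-2471, Add(Pow(-16, Rational(1, 2)), 0)) = Add(-2471, Add(Mul(4, I), 0)) = Add(-2471, Mul(4, I))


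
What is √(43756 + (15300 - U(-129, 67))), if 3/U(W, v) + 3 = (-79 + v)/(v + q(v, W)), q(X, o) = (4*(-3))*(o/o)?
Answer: 3*√22841909/59 ≈ 243.02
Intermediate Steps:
q(X, o) = -12 (q(X, o) = -12*1 = -12)
U(W, v) = 3/(-3 + (-79 + v)/(-12 + v)) (U(W, v) = 3/(-3 + (-79 + v)/(v - 12)) = 3/(-3 + (-79 + v)/(-12 + v)))
√(43756 + (15300 - U(-129, 67))) = √(43756 + (15300 - 3*(12 - 1*67)/(43 + 2*67))) = √(43756 + (15300 - 3*(12 - 67)/(43 + 134))) = √(43756 + (15300 - 3*(-55)/177)) = √(43756 + (15300 - 1*(-55/59))) = √(43756 + (15300 + 55/59)) = √(43756 + 902755/59) = √(3484359/59) = 3*√22841909/59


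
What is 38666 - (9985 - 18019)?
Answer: 46700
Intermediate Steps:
38666 - (9985 - 18019) = 38666 - 1*(-8034) = 38666 + 8034 = 46700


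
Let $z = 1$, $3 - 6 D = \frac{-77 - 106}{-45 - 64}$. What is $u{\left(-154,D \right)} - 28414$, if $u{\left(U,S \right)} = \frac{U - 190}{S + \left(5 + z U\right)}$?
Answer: $- \frac{460752342}{16217} \approx -28412.0$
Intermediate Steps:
$D = \frac{24}{109}$ ($D = \frac{1}{2} - \frac{\left(-77 - 106\right) \frac{1}{-45 - 64}}{6} = \frac{1}{2} - \frac{\left(-183\right) \frac{1}{-109}}{6} = \frac{1}{2} - \frac{\left(-183\right) \left(- \frac{1}{109}\right)}{6} = \frac{1}{2} - \frac{61}{218} = \frac{24}{109} \approx 0.22018$)
$u{\left(U,S \right)} = \frac{-190 + U}{5 + S + U}$ ($u{\left(U,S \right)} = \frac{U - 190}{S + \left(5 + 1 U\right)} = \frac{-190 + U}{S + \left(5 + U\right)} = \frac{-190 + U}{5 + S + U}$)
$u{\left(-154,D \right)} - 28414 = \frac{-190 - 154}{5 + \frac{24}{109} - 154} - 28414 = \frac{1}{- \frac{16217}{109}} \left(-344\right) - 28414 = \left(- \frac{109}{16217}\right) \left(-344\right) - 28414 = \frac{37496}{16217} - 28414 = - \frac{460752342}{16217}$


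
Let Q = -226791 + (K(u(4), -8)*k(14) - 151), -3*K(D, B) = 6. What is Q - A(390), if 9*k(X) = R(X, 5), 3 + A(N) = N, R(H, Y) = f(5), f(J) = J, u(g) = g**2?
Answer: -2045971/9 ≈ -2.2733e+5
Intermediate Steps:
K(D, B) = -2 (K(D, B) = -1/3*6 = -2)
R(H, Y) = 5
A(N) = -3 + N
k(X) = 5/9 (k(X) = (1/9)*5 = 5/9)
Q = -2042488/9 (Q = -226791 + (-2*5/9 - 151) = -226791 + (-10/9 - 151) = -226791 - 1369/9 = -2042488/9 ≈ -2.2694e+5)
Q - A(390) = -2042488/9 - (-3 + 390) = -2042488/9 - 1*387 = -2042488/9 - 387 = -2045971/9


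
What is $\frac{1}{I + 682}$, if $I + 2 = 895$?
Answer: $\frac{1}{1575} \approx 0.00063492$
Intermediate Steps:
$I = 893$ ($I = -2 + 895 = 893$)
$\frac{1}{I + 682} = \frac{1}{893 + 682} = \frac{1}{1575}$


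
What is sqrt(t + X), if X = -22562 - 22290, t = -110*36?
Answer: 2*I*sqrt(12203) ≈ 220.93*I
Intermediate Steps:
t = -3960
X = -44852
sqrt(t + X) = sqrt(-3960 - 44852) = sqrt(-48812) = 2*I*sqrt(12203)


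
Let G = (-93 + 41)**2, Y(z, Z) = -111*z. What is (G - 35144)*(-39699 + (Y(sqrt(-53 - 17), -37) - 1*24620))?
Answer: 2086508360 + 3600840*I*sqrt(70) ≈ 2.0865e+9 + 3.0127e+7*I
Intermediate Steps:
G = 2704 (G = (-52)**2 = 2704)
(G - 35144)*(-39699 + (Y(sqrt(-53 - 17), -37) - 1*24620)) = (2704 - 35144)*(-39699 + (-111*sqrt(-53 - 17) - 1*24620)) = -32440*(-39699 + (-111*I*sqrt(70) - 24620)) = -32440*(-39699 + (-24620 - 111*I*sqrt(70))) = -32440*(-64319 - 111*I*sqrt(70)) = 2086508360 + 3600840*I*sqrt(70)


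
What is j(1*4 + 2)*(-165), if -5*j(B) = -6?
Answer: -198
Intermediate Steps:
j(B) = 6/5 (j(B) = -⅕*(-6) = 6/5)
j(1*4 + 2)*(-165) = (6/5)*(-165) = -198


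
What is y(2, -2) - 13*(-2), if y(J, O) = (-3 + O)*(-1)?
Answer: 31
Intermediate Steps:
y(J, O) = 3 - O
y(2, -2) - 13*(-2) = (3 - 1*(-2)) - 13*(-2) = (3 + 2) + 26 = 5 + 26 = 31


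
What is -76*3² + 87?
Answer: -597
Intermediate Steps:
-76*3² + 87 = -76*9 + 87 = -684 + 87 = -597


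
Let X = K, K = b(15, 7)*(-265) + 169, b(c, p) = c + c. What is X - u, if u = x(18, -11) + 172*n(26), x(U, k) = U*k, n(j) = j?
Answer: -12055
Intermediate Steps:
b(c, p) = 2*c
u = 4274 (u = 18*(-11) + 172*26 = -198 + 4472 = 4274)
K = -7781 (K = (2*15)*(-265) + 169 = 30*(-265) + 169 = -7950 + 169 = -7781)
X = -7781
X - u = -7781 - 1*4274 = -7781 - 4274 = -12055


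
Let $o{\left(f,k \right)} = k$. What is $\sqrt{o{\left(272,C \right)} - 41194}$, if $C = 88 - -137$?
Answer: $i \sqrt{40969} \approx 202.41 i$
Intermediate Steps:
$C = 225$ ($C = 88 + 137 = 225$)
$\sqrt{o{\left(272,C \right)} - 41194} = \sqrt{225 - 41194} = \sqrt{-40969} = i \sqrt{40969}$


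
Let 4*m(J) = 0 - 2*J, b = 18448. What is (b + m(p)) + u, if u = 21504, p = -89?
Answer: 79993/2 ≈ 39997.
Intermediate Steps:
m(J) = -J/2 (m(J) = (0 - 2*J)/4 = (-2*J)/4 = -J/2)
(b + m(p)) + u = (18448 - ½*(-89)) + 21504 = (18448 + 89/2) + 21504 = 36985/2 + 21504 = 79993/2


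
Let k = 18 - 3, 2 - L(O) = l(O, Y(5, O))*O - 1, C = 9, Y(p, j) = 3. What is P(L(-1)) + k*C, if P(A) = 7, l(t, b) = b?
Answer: 142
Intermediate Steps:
L(O) = 3 - 3*O (L(O) = 2 - (3*O - 1) = 2 - (-1 + 3*O) = 2 + (1 - 3*O) = 3 - 3*O)
k = 15
P(L(-1)) + k*C = 7 + 15*9 = 7 + 135 = 142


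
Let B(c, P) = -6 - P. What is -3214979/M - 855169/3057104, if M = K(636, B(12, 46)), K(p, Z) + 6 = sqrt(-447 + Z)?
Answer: 58970693449481/1635550640 + 3214979*I*sqrt(499)/535 ≈ 36056.0 + 1.3424e+5*I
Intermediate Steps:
K(p, Z) = -6 + sqrt(-447 + Z)
M = -6 + I*sqrt(499) (M = -6 + sqrt(-447 + (-6 - 1*46)) = -6 + sqrt(-447 + (-6 - 46)) = -6 + sqrt(-447 - 52) = -6 + sqrt(-499) = -6 + I*sqrt(499) ≈ -6.0 + 22.338*I)
-3214979/M - 855169/3057104 = -3214979/(-6 + I*sqrt(499)) - 855169/3057104 = -855169/3057104 - 3214979/(-6 + I*sqrt(499))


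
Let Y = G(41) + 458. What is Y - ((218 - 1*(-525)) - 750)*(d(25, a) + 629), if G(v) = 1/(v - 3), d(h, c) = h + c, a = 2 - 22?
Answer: 186049/38 ≈ 4896.0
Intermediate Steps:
a = -20
d(h, c) = c + h
G(v) = 1/(-3 + v)
Y = 17405/38 (Y = 1/(-3 + 41) + 458 = 1/38 + 458 = 17405/38 ≈ 458.03)
Y - ((218 - 1*(-525)) - 750)*(d(25, a) + 629) = 17405/38 - ((218 - 1*(-525)) - 750)*((-20 + 25) + 629) = 17405/38 - ((218 + 525) - 750)*(5 + 629) = 17405/38 - (743 - 750)*634 = 17405/38 - (-7)*634 = 17405/38 - 1*(-4438) = 17405/38 + 4438 = 186049/38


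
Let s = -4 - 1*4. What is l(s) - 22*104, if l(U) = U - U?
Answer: -2288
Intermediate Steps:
s = -8 (s = -4 - 4 = -8)
l(U) = 0
l(s) - 22*104 = 0 - 22*104 = 0 - 2288 = -2288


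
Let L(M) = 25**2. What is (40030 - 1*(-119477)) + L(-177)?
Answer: 160132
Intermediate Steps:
L(M) = 625
(40030 - 1*(-119477)) + L(-177) = (40030 - 1*(-119477)) + 625 = (40030 + 119477) + 625 = 159507 + 625 = 160132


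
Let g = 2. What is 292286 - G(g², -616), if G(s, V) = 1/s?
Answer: 1169143/4 ≈ 2.9229e+5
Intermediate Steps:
292286 - G(g², -616) = 292286 - 1/(2²) = 292286 - 1/4 = 292286 - 1*¼ = 292286 - ¼ = 1169143/4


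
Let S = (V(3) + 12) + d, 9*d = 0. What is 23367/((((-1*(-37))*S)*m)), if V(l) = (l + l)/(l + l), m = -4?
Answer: -23367/1924 ≈ -12.145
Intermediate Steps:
d = 0 (d = (⅑)*0 = 0)
V(l) = 1 (V(l) = (2*l)/((2*l)) = (2*l)*(1/(2*l)) = 1)
S = 13 (S = (1 + 12) + 0 = 13 + 0 = 13)
23367/((((-1*(-37))*S)*m)) = 23367/(((-1*(-37)*13)*(-4))) = 23367/(((37*13)*(-4))) = 23367/((481*(-4))) = 23367/(-1924) = 23367*(-1/1924) = -23367/1924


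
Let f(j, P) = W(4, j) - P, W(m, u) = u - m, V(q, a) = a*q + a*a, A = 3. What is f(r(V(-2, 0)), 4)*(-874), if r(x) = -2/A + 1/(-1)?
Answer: 25346/3 ≈ 8448.7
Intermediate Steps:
V(q, a) = a**2 + a*q (V(q, a) = a*q + a**2 = a**2 + a*q)
r(x) = -5/3 (r(x) = -2/3 + 1/(-1) = -2*1/3 + 1*(-1) = -2/3 - 1 = -5/3)
f(j, P) = -4 + j - P (f(j, P) = (j - 1*4) - P = (j - 4) - P = (-4 + j) - P = -4 + j - P)
f(r(V(-2, 0)), 4)*(-874) = (-4 - 5/3 - 1*4)*(-874) = (-4 - 5/3 - 4)*(-874) = -29/3*(-874) = 25346/3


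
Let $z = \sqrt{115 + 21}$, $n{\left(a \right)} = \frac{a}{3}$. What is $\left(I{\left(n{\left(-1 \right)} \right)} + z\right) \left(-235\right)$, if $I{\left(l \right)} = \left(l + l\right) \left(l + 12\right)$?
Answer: $\frac{16450}{9} - 470 \sqrt{34} \approx -912.77$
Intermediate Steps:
$n{\left(a \right)} = \frac{a}{3}$ ($n{\left(a \right)} = a \frac{1}{3} = \frac{a}{3}$)
$z = 2 \sqrt{34}$ ($z = \sqrt{136} = 2 \sqrt{34} \approx 11.662$)
$I{\left(l \right)} = 2 l \left(12 + l\right)$
$\left(I{\left(n{\left(-1 \right)} \right)} + z\right) \left(-235\right) = \left(2 \cdot \frac{1}{3} \left(-1\right) \left(12 + \frac{1}{3} \left(-1\right)\right) + 2 \sqrt{34}\right) \left(-235\right) = \left(2 \left(- \frac{1}{3}\right) \left(12 - \frac{1}{3}\right) + 2 \sqrt{34}\right) \left(-235\right) = \left(2 \left(- \frac{1}{3}\right) \frac{35}{3} + 2 \sqrt{34}\right) \left(-235\right) = \left(- \frac{70}{9} + 2 \sqrt{34}\right) \left(-235\right) = \frac{16450}{9} - 470 \sqrt{34}$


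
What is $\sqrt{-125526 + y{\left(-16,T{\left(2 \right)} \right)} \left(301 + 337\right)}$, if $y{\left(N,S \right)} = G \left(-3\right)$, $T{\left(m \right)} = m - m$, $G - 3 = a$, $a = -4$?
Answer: $2 i \sqrt{30903} \approx 351.58 i$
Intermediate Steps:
$G = -1$ ($G = 3 - 4 = -1$)
$T{\left(m \right)} = 0$
$y{\left(N,S \right)} = 3$ ($y{\left(N,S \right)} = \left(-1\right) \left(-3\right) = 3$)
$\sqrt{-125526 + y{\left(-16,T{\left(2 \right)} \right)} \left(301 + 337\right)} = \sqrt{-125526 + 3 \left(301 + 337\right)} = \sqrt{-125526 + 3 \cdot 638} = \sqrt{-125526 + 1914} = \sqrt{-123612} = 2 i \sqrt{30903}$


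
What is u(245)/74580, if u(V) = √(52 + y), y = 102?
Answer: √154/74580 ≈ 0.00016639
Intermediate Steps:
u(V) = √154 (u(V) = √(52 + 102) = √154)
u(245)/74580 = √154/74580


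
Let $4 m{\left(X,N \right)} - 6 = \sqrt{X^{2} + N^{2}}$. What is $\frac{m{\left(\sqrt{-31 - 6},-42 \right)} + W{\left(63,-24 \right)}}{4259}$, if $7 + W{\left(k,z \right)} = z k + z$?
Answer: $- \frac{3083}{8518} + \frac{\sqrt{1727}}{17036} \approx -0.3595$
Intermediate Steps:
$W{\left(k,z \right)} = -7 + z + k z$ ($W{\left(k,z \right)} = -7 + \left(z k + z\right) = -7 + \left(k z + z\right) = -7 + \left(z + k z\right) = -7 + z + k z$)
$m{\left(X,N \right)} = \frac{3}{2} + \frac{\sqrt{N^{2} + X^{2}}}{4}$ ($m{\left(X,N \right)} = \frac{3}{2} + \frac{\sqrt{X^{2} + N^{2}}}{4} = \frac{3}{2} + \frac{\sqrt{N^{2} + X^{2}}}{4}$)
$\frac{m{\left(\sqrt{-31 - 6},-42 \right)} + W{\left(63,-24 \right)}}{4259} = \frac{\left(\frac{3}{2} + \frac{\sqrt{\left(-42\right)^{2} + \left(\sqrt{-31 - 6}\right)^{2}}}{4}\right) - 1543}{4259} = \left(\left(\frac{3}{2} + \frac{\sqrt{1764 + \left(\sqrt{-37}\right)^{2}}}{4}\right) - 1543\right) \frac{1}{4259} = \left(\left(\frac{3}{2} + \frac{\sqrt{1764 + \left(i \sqrt{37}\right)^{2}}}{4}\right) - 1543\right) \frac{1}{4259} = \left(\left(\frac{3}{2} + \frac{\sqrt{1764 - 37}}{4}\right) - 1543\right) \frac{1}{4259} = \left(\left(\frac{3}{2} + \frac{\sqrt{1727}}{4}\right) - 1543\right) \frac{1}{4259} = \left(- \frac{3083}{2} + \frac{\sqrt{1727}}{4}\right) \frac{1}{4259} = - \frac{3083}{8518} + \frac{\sqrt{1727}}{17036}$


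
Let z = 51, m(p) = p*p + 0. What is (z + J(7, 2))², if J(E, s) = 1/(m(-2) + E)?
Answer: 315844/121 ≈ 2610.3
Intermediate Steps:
m(p) = p² (m(p) = p² + 0 = p²)
J(E, s) = 1/(4 + E) (J(E, s) = 1/((-2)² + E) = 1/(4 + E))
(z + J(7, 2))² = (51 + 1/(4 + 7))² = (51 + 1/11)² = (562/11)² = 315844/121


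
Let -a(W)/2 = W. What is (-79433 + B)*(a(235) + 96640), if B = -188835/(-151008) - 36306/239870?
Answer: -4611680506553364721/603704816 ≈ -7.6390e+9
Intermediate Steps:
B = 6635559167/6037048160 (B = -188835*(-1/151008) - 36306*1/239870 = 62945/50336 - 18153/119935 = 6635559167/6037048160 ≈ 1.0991)
a(W) = -2*W
(-79433 + B)*(a(235) + 96640) = (-79433 + 6635559167/6037048160)*(-2*235 + 96640) = -479534210934113*(-470 + 96640)/6037048160 = -479534210934113/6037048160*96170 = -4611680506553364721/603704816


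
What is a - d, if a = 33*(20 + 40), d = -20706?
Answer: 22686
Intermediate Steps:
a = 1980 (a = 33*60 = 1980)
a - d = 1980 - 1*(-20706) = 1980 + 20706 = 22686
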